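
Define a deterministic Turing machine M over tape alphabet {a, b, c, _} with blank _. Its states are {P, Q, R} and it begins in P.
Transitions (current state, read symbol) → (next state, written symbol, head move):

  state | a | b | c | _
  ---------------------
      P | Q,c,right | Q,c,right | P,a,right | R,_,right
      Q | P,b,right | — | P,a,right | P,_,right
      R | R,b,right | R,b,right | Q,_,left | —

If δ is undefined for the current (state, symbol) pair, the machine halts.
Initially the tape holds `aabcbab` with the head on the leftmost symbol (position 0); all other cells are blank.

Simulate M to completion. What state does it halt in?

P | [a]abcbab___   read a → write c, move right, go to Q
Q | c[a]bcbab___   read a → write b, move right, go to P
P | cb[b]cbab___   read b → write c, move right, go to Q
Q | cbc[c]bab___   read c → write a, move right, go to P
P | cbca[b]ab___   read b → write c, move right, go to Q
Q | cbcac[a]b___   read a → write b, move right, go to P
P | cbcacb[b]___   read b → write c, move right, go to Q
Q | cbcacbc[_]__   read _ → write _, move right, go to P
P | cbcacbc_[_]_   read _ → write _, move right, go to R
R | cbcacbc__[_]
No transition is defined for (R, _); M halts in state R.

R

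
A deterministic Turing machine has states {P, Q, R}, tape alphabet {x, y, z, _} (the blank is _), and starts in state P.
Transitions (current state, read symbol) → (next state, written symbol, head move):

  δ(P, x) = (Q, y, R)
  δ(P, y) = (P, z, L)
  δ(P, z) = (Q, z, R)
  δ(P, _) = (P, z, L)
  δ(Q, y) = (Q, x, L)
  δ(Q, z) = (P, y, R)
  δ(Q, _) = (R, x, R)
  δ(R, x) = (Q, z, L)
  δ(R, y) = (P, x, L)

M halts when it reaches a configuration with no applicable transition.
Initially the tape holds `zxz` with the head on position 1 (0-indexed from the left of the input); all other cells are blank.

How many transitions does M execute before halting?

15

P | z[x]z____   read x → write y, move R, go to Q
Q | zy[z]____   read z → write y, move R, go to P
P | zyy[_]___   read _ → write z, move L, go to P
P | zy[y]z___   read y → write z, move L, go to P
P | z[y]zz___   read y → write z, move L, go to P
P | [z]zzz___   read z → write z, move R, go to Q
Q | z[z]zz___   read z → write y, move R, go to P
P | zy[z]z___   read z → write z, move R, go to Q
Q | zyz[z]___   read z → write y, move R, go to P
P | zyzy[_]__   read _ → write z, move L, go to P
P | zyz[y]z__   read y → write z, move L, go to P
P | zy[z]zz__   read z → write z, move R, go to Q
Q | zyz[z]z__   read z → write y, move R, go to P
P | zyzy[z]__   read z → write z, move R, go to Q
Q | zyzyz[_]_   read _ → write x, move R, go to R
R | zyzyzx[_]
M halts after 15 transitions.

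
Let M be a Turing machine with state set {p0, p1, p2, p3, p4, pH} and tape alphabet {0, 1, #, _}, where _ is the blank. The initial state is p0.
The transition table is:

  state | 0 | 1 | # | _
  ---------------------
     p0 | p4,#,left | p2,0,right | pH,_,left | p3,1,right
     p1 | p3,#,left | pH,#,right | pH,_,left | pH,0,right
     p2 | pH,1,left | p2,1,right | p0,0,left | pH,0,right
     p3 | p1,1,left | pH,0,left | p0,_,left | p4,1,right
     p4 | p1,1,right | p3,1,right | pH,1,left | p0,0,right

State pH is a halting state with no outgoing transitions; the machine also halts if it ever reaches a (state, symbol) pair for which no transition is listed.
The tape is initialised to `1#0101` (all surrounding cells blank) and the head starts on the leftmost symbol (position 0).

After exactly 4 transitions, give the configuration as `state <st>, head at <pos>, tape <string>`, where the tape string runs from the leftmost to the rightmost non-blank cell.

state p0, head at 0, tape 0#00101

state=p0 head=0 tape=_[1]#0101   (p0,1)→(p2,0,right)
state=p2 head=1 tape=_0[#]0101   (p2,#)→(p0,0,left)
state=p0 head=0 tape=_[0]00101   (p0,0)→(p4,#,left)
state=p4 head=-1 tape=[_]#00101   (p4,_)→(p0,0,right)
state=p0 head=0 tape=0[#]00101
After 4 steps: state p0, head at 0, tape 0#00101.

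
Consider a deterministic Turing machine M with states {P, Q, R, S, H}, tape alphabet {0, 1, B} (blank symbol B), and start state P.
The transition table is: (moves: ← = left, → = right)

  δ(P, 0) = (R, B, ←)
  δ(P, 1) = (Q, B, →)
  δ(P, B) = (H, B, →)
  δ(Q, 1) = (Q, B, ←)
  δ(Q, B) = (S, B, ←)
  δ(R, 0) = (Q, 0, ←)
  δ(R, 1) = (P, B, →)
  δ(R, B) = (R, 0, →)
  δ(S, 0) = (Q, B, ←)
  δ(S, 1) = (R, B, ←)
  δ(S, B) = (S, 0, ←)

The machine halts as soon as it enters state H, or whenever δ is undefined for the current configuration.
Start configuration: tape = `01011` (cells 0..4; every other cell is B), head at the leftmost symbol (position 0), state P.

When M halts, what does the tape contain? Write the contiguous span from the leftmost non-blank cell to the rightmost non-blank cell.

000B00

state=P head=0 tape=B[0]1011B   (P,0)→(R,B,←)
state=R head=-1 tape=[B]B1011B   (R,B)→(R,0,→)
state=R head=0 tape=0[B]1011B   (R,B)→(R,0,→)
state=R head=1 tape=00[1]011B   (R,1)→(P,B,→)
state=P head=2 tape=00B[0]11B   (P,0)→(R,B,←)
state=R head=1 tape=00[B]B11B   (R,B)→(R,0,→)
state=R head=2 tape=000[B]11B   (R,B)→(R,0,→)
state=R head=3 tape=0000[1]1B   (R,1)→(P,B,→)
state=P head=4 tape=0000B[1]B   (P,1)→(Q,B,→)
state=Q head=5 tape=0000BB[B]   (Q,B)→(S,B,←)
state=S head=4 tape=0000B[B]B   (S,B)→(S,0,←)
state=S head=3 tape=0000[B]0B   (S,B)→(S,0,←)
state=S head=2 tape=000[0]00B   (S,0)→(Q,B,←)
state=Q head=1 tape=00[0]B00B
The non-blank tape span at halt is 000B00.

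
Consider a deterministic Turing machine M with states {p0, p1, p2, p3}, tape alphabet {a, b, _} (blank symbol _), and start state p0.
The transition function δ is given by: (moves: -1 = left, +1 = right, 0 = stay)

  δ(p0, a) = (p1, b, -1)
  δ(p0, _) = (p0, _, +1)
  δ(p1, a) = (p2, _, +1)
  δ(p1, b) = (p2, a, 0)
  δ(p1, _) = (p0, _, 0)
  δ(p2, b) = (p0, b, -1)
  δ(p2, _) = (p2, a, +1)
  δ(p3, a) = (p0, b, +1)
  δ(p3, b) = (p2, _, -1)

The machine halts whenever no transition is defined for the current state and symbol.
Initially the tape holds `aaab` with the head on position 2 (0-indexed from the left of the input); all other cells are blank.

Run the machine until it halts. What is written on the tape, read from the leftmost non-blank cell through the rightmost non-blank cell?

p0 | aa[a]b   read a → write b, move -1, go to p1
p1 | a[a]bb   read a → write _, move +1, go to p2
p2 | a_[b]b   read b → write b, move -1, go to p0
p0 | a[_]bb   read _ → write _, move +1, go to p0
p0 | a_[b]b
The non-blank tape span at halt is a_bb.

a_bb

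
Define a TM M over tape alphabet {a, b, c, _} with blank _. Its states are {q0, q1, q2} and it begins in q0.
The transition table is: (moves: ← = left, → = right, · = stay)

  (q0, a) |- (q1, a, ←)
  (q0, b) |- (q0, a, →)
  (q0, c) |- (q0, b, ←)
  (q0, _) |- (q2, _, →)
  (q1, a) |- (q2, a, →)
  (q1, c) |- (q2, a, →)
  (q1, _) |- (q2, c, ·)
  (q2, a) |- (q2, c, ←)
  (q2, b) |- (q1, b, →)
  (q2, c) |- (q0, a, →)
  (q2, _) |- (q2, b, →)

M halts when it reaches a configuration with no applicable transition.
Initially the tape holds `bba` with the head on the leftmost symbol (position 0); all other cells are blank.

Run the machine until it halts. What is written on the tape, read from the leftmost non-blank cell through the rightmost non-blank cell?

babc

q0 | _[b]ba   read b → write a, move →, go to q0
q0 | _a[b]a   read b → write a, move →, go to q0
q0 | _aa[a]   read a → write a, move ←, go to q1
q1 | _a[a]a   read a → write a, move →, go to q2
q2 | _aa[a]   read a → write c, move ←, go to q2
q2 | _a[a]c   read a → write c, move ←, go to q2
q2 | _[a]cc   read a → write c, move ←, go to q2
q2 | [_]ccc   read _ → write b, move →, go to q2
q2 | b[c]cc   read c → write a, move →, go to q0
q0 | ba[c]c   read c → write b, move ←, go to q0
q0 | b[a]bc   read a → write a, move ←, go to q1
q1 | [b]abc
The non-blank tape span at halt is babc.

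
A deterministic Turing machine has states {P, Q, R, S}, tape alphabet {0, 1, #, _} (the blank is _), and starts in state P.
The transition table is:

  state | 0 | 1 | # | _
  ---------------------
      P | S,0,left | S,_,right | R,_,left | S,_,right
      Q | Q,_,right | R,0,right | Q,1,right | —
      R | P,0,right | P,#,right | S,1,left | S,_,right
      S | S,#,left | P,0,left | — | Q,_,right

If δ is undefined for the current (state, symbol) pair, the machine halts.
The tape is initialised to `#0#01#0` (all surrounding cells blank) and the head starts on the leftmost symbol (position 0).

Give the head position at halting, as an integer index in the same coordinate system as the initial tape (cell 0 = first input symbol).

P | _[#]0#01#0___   read # → write _, move left, go to R
R | [_]_0#01#0___   read _ → write _, move right, go to S
S | _[_]0#01#0___   read _ → write _, move right, go to Q
Q | __[0]#01#0___   read 0 → write _, move right, go to Q
Q | ___[#]01#0___   read # → write 1, move right, go to Q
Q | ___1[0]1#0___   read 0 → write _, move right, go to Q
Q | ___1_[1]#0___   read 1 → write 0, move right, go to R
R | ___1_0[#]0___   read # → write 1, move left, go to S
S | ___1_[0]10___   read 0 → write #, move left, go to S
S | ___1[_]#10___   read _ → write _, move right, go to Q
Q | ___1_[#]10___   read # → write 1, move right, go to Q
Q | ___1_1[1]0___   read 1 → write 0, move right, go to R
R | ___1_10[0]___   read 0 → write 0, move right, go to P
P | ___1_100[_]__   read _ → write _, move right, go to S
S | ___1_100_[_]_   read _ → write _, move right, go to Q
Q | ___1_100__[_]
At halt the head is at cell 9.

9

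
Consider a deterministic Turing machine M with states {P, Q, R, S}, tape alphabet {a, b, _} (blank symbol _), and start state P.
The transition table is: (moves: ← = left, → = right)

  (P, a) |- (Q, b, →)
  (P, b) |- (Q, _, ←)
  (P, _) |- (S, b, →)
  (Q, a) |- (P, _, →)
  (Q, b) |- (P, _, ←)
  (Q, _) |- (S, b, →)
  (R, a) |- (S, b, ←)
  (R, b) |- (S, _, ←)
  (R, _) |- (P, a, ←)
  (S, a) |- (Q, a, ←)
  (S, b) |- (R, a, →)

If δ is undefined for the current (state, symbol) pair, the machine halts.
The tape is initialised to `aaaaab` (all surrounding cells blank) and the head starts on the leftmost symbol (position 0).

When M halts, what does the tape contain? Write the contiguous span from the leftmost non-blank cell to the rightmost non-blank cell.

state=P head=0 tape=[a]aaaab   (P,a)→(Q,b,→)
state=Q head=1 tape=b[a]aaab   (Q,a)→(P,_,→)
state=P head=2 tape=b_[a]aab   (P,a)→(Q,b,→)
state=Q head=3 tape=b_b[a]ab   (Q,a)→(P,_,→)
state=P head=4 tape=b_b_[a]b   (P,a)→(Q,b,→)
state=Q head=5 tape=b_b_b[b]   (Q,b)→(P,_,←)
state=P head=4 tape=b_b_[b]_   (P,b)→(Q,_,←)
state=Q head=3 tape=b_b[_]__   (Q,_)→(S,b,→)
state=S head=4 tape=b_bb[_]_
The non-blank tape span at halt is b_bb.

b_bb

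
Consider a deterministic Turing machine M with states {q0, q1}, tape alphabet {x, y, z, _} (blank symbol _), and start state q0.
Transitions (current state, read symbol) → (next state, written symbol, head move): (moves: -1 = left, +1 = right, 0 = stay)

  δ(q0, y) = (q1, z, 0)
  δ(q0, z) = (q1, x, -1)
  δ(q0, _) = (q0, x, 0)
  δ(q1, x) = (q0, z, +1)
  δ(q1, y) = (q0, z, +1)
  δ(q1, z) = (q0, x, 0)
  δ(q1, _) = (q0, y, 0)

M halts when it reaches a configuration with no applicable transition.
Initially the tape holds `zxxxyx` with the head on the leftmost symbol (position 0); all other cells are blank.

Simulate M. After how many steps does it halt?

state=q0 head=0 tape=_[z]xxxyx   (q0,z)→(q1,x,-1)
state=q1 head=-1 tape=[_]xxxxyx   (q1,_)→(q0,y,0)
state=q0 head=-1 tape=[y]xxxxyx   (q0,y)→(q1,z,0)
state=q1 head=-1 tape=[z]xxxxyx   (q1,z)→(q0,x,0)
state=q0 head=-1 tape=[x]xxxxyx
M halts after 4 transitions.

4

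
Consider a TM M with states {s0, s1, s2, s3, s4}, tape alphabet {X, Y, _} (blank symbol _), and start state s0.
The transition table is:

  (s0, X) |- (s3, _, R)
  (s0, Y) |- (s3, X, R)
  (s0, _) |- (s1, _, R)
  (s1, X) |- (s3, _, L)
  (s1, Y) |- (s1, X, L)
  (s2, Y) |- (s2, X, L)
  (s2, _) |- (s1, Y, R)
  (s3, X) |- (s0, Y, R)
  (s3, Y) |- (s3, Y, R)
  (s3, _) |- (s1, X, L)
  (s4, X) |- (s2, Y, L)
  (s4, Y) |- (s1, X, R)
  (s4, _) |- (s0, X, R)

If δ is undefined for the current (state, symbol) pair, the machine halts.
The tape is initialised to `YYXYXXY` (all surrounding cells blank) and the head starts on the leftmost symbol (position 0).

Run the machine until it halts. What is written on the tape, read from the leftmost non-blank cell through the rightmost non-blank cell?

XYYXY_XX

s0 | [Y]YXYXXY_   read Y → write X, move R, go to s3
s3 | X[Y]XYXXY_   read Y → write Y, move R, go to s3
s3 | XY[X]YXXY_   read X → write Y, move R, go to s0
s0 | XYY[Y]XXY_   read Y → write X, move R, go to s3
s3 | XYYX[X]XY_   read X → write Y, move R, go to s0
s0 | XYYXY[X]Y_   read X → write _, move R, go to s3
s3 | XYYXY_[Y]_   read Y → write Y, move R, go to s3
s3 | XYYXY_Y[_]   read _ → write X, move L, go to s1
s1 | XYYXY_[Y]X   read Y → write X, move L, go to s1
s1 | XYYXY[_]XX
The non-blank tape span at halt is XYYXY_XX.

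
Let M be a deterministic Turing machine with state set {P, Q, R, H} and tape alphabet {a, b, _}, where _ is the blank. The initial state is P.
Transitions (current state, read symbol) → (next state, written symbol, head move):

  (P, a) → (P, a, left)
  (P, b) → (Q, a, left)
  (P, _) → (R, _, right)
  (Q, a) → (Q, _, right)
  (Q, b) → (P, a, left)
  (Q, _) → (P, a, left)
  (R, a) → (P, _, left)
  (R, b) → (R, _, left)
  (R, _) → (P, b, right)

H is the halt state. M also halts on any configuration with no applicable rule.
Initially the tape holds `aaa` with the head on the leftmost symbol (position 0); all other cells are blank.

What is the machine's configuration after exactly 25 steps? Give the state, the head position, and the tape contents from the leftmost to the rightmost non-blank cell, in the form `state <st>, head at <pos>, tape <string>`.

state R, head at -3, tape aaaaa

state=P head=0 tape=____[a]aa   (P,a)→(P,a,left)
state=P head=-1 tape=___[_]aaa   (P,_)→(R,_,right)
state=R head=0 tape=____[a]aa   (R,a)→(P,_,left)
state=P head=-1 tape=___[_]_aa   (P,_)→(R,_,right)
state=R head=0 tape=____[_]aa   (R,_)→(P,b,right)
state=P head=1 tape=____b[a]a   (P,a)→(P,a,left)
state=P head=0 tape=____[b]aa   (P,b)→(Q,a,left)
state=Q head=-1 tape=___[_]aaa   (Q,_)→(P,a,left)
state=P head=-2 tape=__[_]aaaa   (P,_)→(R,_,right)
state=R head=-1 tape=___[a]aaa   (R,a)→(P,_,left)
state=P head=-2 tape=__[_]_aaa   (P,_)→(R,_,right)
state=R head=-1 tape=___[_]aaa   (R,_)→(P,b,right)
state=P head=0 tape=___b[a]aa   (P,a)→(P,a,left)
state=P head=-1 tape=___[b]aaa   (P,b)→(Q,a,left)
state=Q head=-2 tape=__[_]aaaa   (Q,_)→(P,a,left)
state=P head=-3 tape=_[_]aaaaa   (P,_)→(R,_,right)
state=R head=-2 tape=__[a]aaaa   (R,a)→(P,_,left)
state=P head=-3 tape=_[_]_aaaa   (P,_)→(R,_,right)
state=R head=-2 tape=__[_]aaaa   (R,_)→(P,b,right)
state=P head=-1 tape=__b[a]aaa   (P,a)→(P,a,left)
state=P head=-2 tape=__[b]aaaa   (P,b)→(Q,a,left)
state=Q head=-3 tape=_[_]aaaaa   (Q,_)→(P,a,left)
state=P head=-4 tape=[_]aaaaaa   (P,_)→(R,_,right)
state=R head=-3 tape=_[a]aaaaa   (R,a)→(P,_,left)
state=P head=-4 tape=[_]_aaaaa   (P,_)→(R,_,right)
state=R head=-3 tape=_[_]aaaaa
After 25 steps: state R, head at -3, tape aaaaa.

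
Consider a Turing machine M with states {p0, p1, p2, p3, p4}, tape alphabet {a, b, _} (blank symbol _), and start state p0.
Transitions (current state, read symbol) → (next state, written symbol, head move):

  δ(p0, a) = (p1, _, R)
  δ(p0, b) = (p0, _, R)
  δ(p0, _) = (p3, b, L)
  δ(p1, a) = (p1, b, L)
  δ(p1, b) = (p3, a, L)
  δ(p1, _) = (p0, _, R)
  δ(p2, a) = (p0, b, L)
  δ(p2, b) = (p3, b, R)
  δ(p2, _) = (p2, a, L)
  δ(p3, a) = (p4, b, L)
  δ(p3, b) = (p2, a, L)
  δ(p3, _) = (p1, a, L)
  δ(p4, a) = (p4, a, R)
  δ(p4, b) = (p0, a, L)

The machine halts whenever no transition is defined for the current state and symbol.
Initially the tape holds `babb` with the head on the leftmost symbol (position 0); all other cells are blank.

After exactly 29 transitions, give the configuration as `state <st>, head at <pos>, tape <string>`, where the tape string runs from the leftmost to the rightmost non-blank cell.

state=p0 head=0 tape=[b]abb__   (p0,b)→(p0,_,R)
state=p0 head=1 tape=_[a]bb__   (p0,a)→(p1,_,R)
state=p1 head=2 tape=__[b]b__   (p1,b)→(p3,a,L)
state=p3 head=1 tape=_[_]ab__   (p3,_)→(p1,a,L)
state=p1 head=0 tape=[_]aab__   (p1,_)→(p0,_,R)
state=p0 head=1 tape=_[a]ab__   (p0,a)→(p1,_,R)
state=p1 head=2 tape=__[a]b__   (p1,a)→(p1,b,L)
state=p1 head=1 tape=_[_]bb__   (p1,_)→(p0,_,R)
state=p0 head=2 tape=__[b]b__   (p0,b)→(p0,_,R)
state=p0 head=3 tape=___[b]__   (p0,b)→(p0,_,R)
state=p0 head=4 tape=____[_]_   (p0,_)→(p3,b,L)
state=p3 head=3 tape=___[_]b_   (p3,_)→(p1,a,L)
state=p1 head=2 tape=__[_]ab_   (p1,_)→(p0,_,R)
state=p0 head=3 tape=___[a]b_   (p0,a)→(p1,_,R)
state=p1 head=4 tape=____[b]_   (p1,b)→(p3,a,L)
state=p3 head=3 tape=___[_]a_   (p3,_)→(p1,a,L)
state=p1 head=2 tape=__[_]aa_   (p1,_)→(p0,_,R)
state=p0 head=3 tape=___[a]a_   (p0,a)→(p1,_,R)
state=p1 head=4 tape=____[a]_   (p1,a)→(p1,b,L)
state=p1 head=3 tape=___[_]b_   (p1,_)→(p0,_,R)
state=p0 head=4 tape=____[b]_   (p0,b)→(p0,_,R)
state=p0 head=5 tape=_____[_]   (p0,_)→(p3,b,L)
state=p3 head=4 tape=____[_]b   (p3,_)→(p1,a,L)
state=p1 head=3 tape=___[_]ab   (p1,_)→(p0,_,R)
state=p0 head=4 tape=____[a]b   (p0,a)→(p1,_,R)
state=p1 head=5 tape=_____[b]   (p1,b)→(p3,a,L)
state=p3 head=4 tape=____[_]a   (p3,_)→(p1,a,L)
state=p1 head=3 tape=___[_]aa   (p1,_)→(p0,_,R)
state=p0 head=4 tape=____[a]a   (p0,a)→(p1,_,R)
state=p1 head=5 tape=_____[a]
After 29 steps: state p1, head at 5, tape a.

state p1, head at 5, tape a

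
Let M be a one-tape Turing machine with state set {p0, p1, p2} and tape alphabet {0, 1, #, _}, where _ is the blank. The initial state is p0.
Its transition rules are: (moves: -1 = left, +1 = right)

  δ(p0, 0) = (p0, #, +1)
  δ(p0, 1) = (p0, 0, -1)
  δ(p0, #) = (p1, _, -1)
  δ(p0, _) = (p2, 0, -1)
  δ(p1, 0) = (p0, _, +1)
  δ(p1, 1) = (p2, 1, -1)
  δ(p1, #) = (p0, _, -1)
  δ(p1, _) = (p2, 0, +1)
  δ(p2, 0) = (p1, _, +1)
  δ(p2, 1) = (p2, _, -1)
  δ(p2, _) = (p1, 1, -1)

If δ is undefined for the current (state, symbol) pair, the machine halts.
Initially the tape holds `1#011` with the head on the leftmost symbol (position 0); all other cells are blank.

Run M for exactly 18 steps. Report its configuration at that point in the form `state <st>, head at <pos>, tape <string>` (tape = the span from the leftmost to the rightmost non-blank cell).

state=p0 head=0 tape=___[1]#011   (p0,1)→(p0,0,-1)
state=p0 head=-1 tape=__[_]0#011   (p0,_)→(p2,0,-1)
state=p2 head=-2 tape=_[_]00#011   (p2,_)→(p1,1,-1)
state=p1 head=-3 tape=[_]100#011   (p1,_)→(p2,0,+1)
state=p2 head=-2 tape=0[1]00#011   (p2,1)→(p2,_,-1)
state=p2 head=-3 tape=[0]_00#011   (p2,0)→(p1,_,+1)
state=p1 head=-2 tape=_[_]00#011   (p1,_)→(p2,0,+1)
state=p2 head=-1 tape=_0[0]0#011   (p2,0)→(p1,_,+1)
state=p1 head=0 tape=_0_[0]#011   (p1,0)→(p0,_,+1)
state=p0 head=1 tape=_0__[#]011   (p0,#)→(p1,_,-1)
state=p1 head=0 tape=_0_[_]_011   (p1,_)→(p2,0,+1)
state=p2 head=1 tape=_0_0[_]011   (p2,_)→(p1,1,-1)
state=p1 head=0 tape=_0_[0]1011   (p1,0)→(p0,_,+1)
state=p0 head=1 tape=_0__[1]011   (p0,1)→(p0,0,-1)
state=p0 head=0 tape=_0_[_]0011   (p0,_)→(p2,0,-1)
state=p2 head=-1 tape=_0[_]00011   (p2,_)→(p1,1,-1)
state=p1 head=-2 tape=_[0]100011   (p1,0)→(p0,_,+1)
state=p0 head=-1 tape=__[1]00011   (p0,1)→(p0,0,-1)
state=p0 head=-2 tape=_[_]000011
After 18 steps: state p0, head at -2, tape 000011.

state p0, head at -2, tape 000011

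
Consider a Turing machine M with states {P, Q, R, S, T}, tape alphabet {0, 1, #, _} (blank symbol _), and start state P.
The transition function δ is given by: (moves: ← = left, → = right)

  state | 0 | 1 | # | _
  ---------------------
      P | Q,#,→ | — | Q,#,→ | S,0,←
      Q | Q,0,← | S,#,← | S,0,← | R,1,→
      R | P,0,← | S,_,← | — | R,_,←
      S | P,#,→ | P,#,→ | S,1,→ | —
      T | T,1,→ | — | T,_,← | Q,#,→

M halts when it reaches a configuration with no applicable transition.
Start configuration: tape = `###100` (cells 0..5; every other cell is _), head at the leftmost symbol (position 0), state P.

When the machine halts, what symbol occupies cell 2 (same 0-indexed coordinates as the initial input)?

state=P head=0 tape=[#]##100__   (P,#)→(Q,#,→)
state=Q head=1 tape=#[#]#100__   (Q,#)→(S,0,←)
state=S head=0 tape=[#]0#100__   (S,#)→(S,1,→)
state=S head=1 tape=1[0]#100__   (S,0)→(P,#,→)
state=P head=2 tape=1#[#]100__   (P,#)→(Q,#,→)
state=Q head=3 tape=1##[1]00__   (Q,1)→(S,#,←)
state=S head=2 tape=1#[#]#00__   (S,#)→(S,1,→)
state=S head=3 tape=1#1[#]00__   (S,#)→(S,1,→)
state=S head=4 tape=1#11[0]0__   (S,0)→(P,#,→)
state=P head=5 tape=1#11#[0]__   (P,0)→(Q,#,→)
state=Q head=6 tape=1#11##[_]_   (Q,_)→(R,1,→)
state=R head=7 tape=1#11##1[_]   (R,_)→(R,_,←)
state=R head=6 tape=1#11##[1]_   (R,1)→(S,_,←)
state=S head=5 tape=1#11#[#]__   (S,#)→(S,1,→)
state=S head=6 tape=1#11#1[_]_
Cell 2 holds 1 when M halts.

1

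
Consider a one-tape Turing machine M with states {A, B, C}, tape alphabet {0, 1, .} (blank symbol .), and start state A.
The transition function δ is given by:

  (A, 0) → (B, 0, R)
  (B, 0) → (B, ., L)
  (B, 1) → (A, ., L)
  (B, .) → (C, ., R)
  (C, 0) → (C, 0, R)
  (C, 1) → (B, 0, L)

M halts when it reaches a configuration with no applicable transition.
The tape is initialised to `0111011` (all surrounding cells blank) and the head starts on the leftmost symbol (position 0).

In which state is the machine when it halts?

C

A | [0]111011   read 0 → write 0, move R, go to B
B | 0[1]11011   read 1 → write ., move L, go to A
A | [0].11011   read 0 → write 0, move R, go to B
B | 0[.]11011   read . → write ., move R, go to C
C | 0.[1]1011   read 1 → write 0, move L, go to B
B | 0[.]01011   read . → write ., move R, go to C
C | 0.[0]1011   read 0 → write 0, move R, go to C
C | 0.0[1]011   read 1 → write 0, move L, go to B
B | 0.[0]0011   read 0 → write ., move L, go to B
B | 0[.].0011   read . → write ., move R, go to C
C | 0.[.]0011
No transition is defined for (C, .); M halts in state C.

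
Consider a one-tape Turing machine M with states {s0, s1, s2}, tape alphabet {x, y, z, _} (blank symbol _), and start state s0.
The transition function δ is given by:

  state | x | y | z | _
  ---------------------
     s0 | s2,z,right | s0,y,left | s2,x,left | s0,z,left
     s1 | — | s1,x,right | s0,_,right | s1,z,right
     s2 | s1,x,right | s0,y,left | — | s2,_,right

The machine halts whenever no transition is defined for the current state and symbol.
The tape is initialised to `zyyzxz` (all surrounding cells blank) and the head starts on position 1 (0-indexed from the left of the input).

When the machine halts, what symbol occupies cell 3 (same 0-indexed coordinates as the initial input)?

state=s0 head=1 tape=_z[y]yzxz   (s0,y)→(s0,y,left)
state=s0 head=0 tape=_[z]yyzxz   (s0,z)→(s2,x,left)
state=s2 head=-1 tape=[_]xyyzxz   (s2,_)→(s2,_,right)
state=s2 head=0 tape=_[x]yyzxz   (s2,x)→(s1,x,right)
state=s1 head=1 tape=_x[y]yzxz   (s1,y)→(s1,x,right)
state=s1 head=2 tape=_xx[y]zxz   (s1,y)→(s1,x,right)
state=s1 head=3 tape=_xxx[z]xz   (s1,z)→(s0,_,right)
state=s0 head=4 tape=_xxx_[x]z   (s0,x)→(s2,z,right)
state=s2 head=5 tape=_xxx_z[z]
Cell 3 holds _ when M halts.

_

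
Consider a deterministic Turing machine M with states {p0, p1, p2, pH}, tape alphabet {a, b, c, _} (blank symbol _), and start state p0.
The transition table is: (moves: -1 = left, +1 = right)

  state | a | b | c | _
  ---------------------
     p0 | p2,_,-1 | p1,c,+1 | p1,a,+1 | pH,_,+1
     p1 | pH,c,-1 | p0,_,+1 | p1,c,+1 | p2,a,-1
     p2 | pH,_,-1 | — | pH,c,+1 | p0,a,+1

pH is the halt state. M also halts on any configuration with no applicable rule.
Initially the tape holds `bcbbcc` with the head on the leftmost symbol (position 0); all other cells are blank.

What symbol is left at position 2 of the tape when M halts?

_

state=p0 head=0 tape=[b]cbbcc_   (p0,b)→(p1,c,+1)
state=p1 head=1 tape=c[c]bbcc_   (p1,c)→(p1,c,+1)
state=p1 head=2 tape=cc[b]bcc_   (p1,b)→(p0,_,+1)
state=p0 head=3 tape=cc_[b]cc_   (p0,b)→(p1,c,+1)
state=p1 head=4 tape=cc_c[c]c_   (p1,c)→(p1,c,+1)
state=p1 head=5 tape=cc_cc[c]_   (p1,c)→(p1,c,+1)
state=p1 head=6 tape=cc_ccc[_]   (p1,_)→(p2,a,-1)
state=p2 head=5 tape=cc_cc[c]a   (p2,c)→(pH,c,+1)
state=pH head=6 tape=cc_ccc[a]
Cell 2 holds _ when M halts.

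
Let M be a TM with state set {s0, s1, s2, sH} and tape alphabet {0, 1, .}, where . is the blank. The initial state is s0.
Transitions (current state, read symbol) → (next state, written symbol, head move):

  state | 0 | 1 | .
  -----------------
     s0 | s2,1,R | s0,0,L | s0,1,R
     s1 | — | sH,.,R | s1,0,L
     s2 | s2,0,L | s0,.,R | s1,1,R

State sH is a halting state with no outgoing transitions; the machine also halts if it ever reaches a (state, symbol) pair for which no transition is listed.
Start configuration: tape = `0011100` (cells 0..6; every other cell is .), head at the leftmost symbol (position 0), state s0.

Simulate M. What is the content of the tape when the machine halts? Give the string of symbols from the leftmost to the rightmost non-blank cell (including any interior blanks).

state=s0 head=0 tape=[0]011100..   (s0,0)→(s2,1,R)
state=s2 head=1 tape=1[0]11100..   (s2,0)→(s2,0,L)
state=s2 head=0 tape=[1]011100..   (s2,1)→(s0,.,R)
state=s0 head=1 tape=.[0]11100..   (s0,0)→(s2,1,R)
state=s2 head=2 tape=.1[1]1100..   (s2,1)→(s0,.,R)
state=s0 head=3 tape=.1.[1]100..   (s0,1)→(s0,0,L)
state=s0 head=2 tape=.1[.]0100..   (s0,.)→(s0,1,R)
state=s0 head=3 tape=.11[0]100..   (s0,0)→(s2,1,R)
state=s2 head=4 tape=.111[1]00..   (s2,1)→(s0,.,R)
state=s0 head=5 tape=.111.[0]0..   (s0,0)→(s2,1,R)
state=s2 head=6 tape=.111.1[0]..   (s2,0)→(s2,0,L)
state=s2 head=5 tape=.111.[1]0..   (s2,1)→(s0,.,R)
state=s0 head=6 tape=.111..[0]..   (s0,0)→(s2,1,R)
state=s2 head=7 tape=.111..1[.].   (s2,.)→(s1,1,R)
state=s1 head=8 tape=.111..11[.]   (s1,.)→(s1,0,L)
state=s1 head=7 tape=.111..1[1]0   (s1,1)→(sH,.,R)
state=sH head=8 tape=.111..1.[0]
The non-blank tape span at halt is 111..1.0.

111..1.0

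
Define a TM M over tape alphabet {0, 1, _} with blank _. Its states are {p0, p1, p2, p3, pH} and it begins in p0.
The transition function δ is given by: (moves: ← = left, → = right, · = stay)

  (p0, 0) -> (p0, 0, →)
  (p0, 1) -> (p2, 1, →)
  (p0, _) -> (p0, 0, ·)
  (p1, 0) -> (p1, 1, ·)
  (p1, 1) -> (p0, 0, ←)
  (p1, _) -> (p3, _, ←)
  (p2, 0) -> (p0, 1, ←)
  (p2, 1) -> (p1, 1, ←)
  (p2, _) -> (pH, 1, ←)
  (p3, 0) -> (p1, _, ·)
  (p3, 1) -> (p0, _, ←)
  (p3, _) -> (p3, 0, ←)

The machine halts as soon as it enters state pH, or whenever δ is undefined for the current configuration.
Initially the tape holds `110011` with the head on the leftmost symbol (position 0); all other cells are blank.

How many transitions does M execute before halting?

p0 | _[1]10011_   read 1 → write 1, move →, go to p2
p2 | _1[1]0011_   read 1 → write 1, move ←, go to p1
p1 | _[1]10011_   read 1 → write 0, move ←, go to p0
p0 | [_]010011_   read _ → write 0, move ·, go to p0
p0 | [0]010011_   read 0 → write 0, move →, go to p0
p0 | 0[0]10011_   read 0 → write 0, move →, go to p0
p0 | 00[1]0011_   read 1 → write 1, move →, go to p2
p2 | 001[0]011_   read 0 → write 1, move ←, go to p0
p0 | 00[1]1011_   read 1 → write 1, move →, go to p2
p2 | 001[1]011_   read 1 → write 1, move ←, go to p1
p1 | 00[1]1011_   read 1 → write 0, move ←, go to p0
p0 | 0[0]01011_   read 0 → write 0, move →, go to p0
p0 | 00[0]1011_   read 0 → write 0, move →, go to p0
p0 | 000[1]011_   read 1 → write 1, move →, go to p2
p2 | 0001[0]11_   read 0 → write 1, move ←, go to p0
p0 | 000[1]111_   read 1 → write 1, move →, go to p2
p2 | 0001[1]11_   read 1 → write 1, move ←, go to p1
p1 | 000[1]111_   read 1 → write 0, move ←, go to p0
p0 | 00[0]0111_   read 0 → write 0, move →, go to p0
p0 | 000[0]111_   read 0 → write 0, move →, go to p0
p0 | 0000[1]11_   read 1 → write 1, move →, go to p2
p2 | 00001[1]1_   read 1 → write 1, move ←, go to p1
p1 | 0000[1]11_   read 1 → write 0, move ←, go to p0
p0 | 000[0]011_   read 0 → write 0, move →, go to p0
p0 | 0000[0]11_   read 0 → write 0, move →, go to p0
p0 | 00000[1]1_   read 1 → write 1, move →, go to p2
p2 | 000001[1]_   read 1 → write 1, move ←, go to p1
p1 | 00000[1]1_   read 1 → write 0, move ←, go to p0
p0 | 0000[0]01_   read 0 → write 0, move →, go to p0
p0 | 00000[0]1_   read 0 → write 0, move →, go to p0
p0 | 000000[1]_   read 1 → write 1, move →, go to p2
p2 | 0000001[_]   read _ → write 1, move ←, go to pH
pH | 000000[1]1
M halts after 32 transitions.

32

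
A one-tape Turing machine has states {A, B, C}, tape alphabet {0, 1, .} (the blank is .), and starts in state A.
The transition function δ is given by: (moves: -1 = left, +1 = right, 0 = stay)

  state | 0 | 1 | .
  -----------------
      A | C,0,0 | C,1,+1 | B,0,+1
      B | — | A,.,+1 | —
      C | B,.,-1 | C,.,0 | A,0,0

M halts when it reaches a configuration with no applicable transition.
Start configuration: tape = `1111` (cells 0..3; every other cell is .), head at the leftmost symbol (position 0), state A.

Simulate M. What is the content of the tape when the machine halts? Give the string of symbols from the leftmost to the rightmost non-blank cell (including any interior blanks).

A | [1]111..   read 1 → write 1, move +1, go to C
C | 1[1]11..   read 1 → write ., move 0, go to C
C | 1[.]11..   read . → write 0, move 0, go to A
A | 1[0]11..   read 0 → write 0, move 0, go to C
C | 1[0]11..   read 0 → write ., move -1, go to B
B | [1].11..   read 1 → write ., move +1, go to A
A | .[.]11..   read . → write 0, move +1, go to B
B | .0[1]1..   read 1 → write ., move +1, go to A
A | .0.[1]..   read 1 → write 1, move +1, go to C
C | .0.1[.].   read . → write 0, move 0, go to A
A | .0.1[0].   read 0 → write 0, move 0, go to C
C | .0.1[0].   read 0 → write ., move -1, go to B
B | .0.[1]..   read 1 → write ., move +1, go to A
A | .0..[.].   read . → write 0, move +1, go to B
B | .0..0[.]
The non-blank tape span at halt is 0..0.

0..0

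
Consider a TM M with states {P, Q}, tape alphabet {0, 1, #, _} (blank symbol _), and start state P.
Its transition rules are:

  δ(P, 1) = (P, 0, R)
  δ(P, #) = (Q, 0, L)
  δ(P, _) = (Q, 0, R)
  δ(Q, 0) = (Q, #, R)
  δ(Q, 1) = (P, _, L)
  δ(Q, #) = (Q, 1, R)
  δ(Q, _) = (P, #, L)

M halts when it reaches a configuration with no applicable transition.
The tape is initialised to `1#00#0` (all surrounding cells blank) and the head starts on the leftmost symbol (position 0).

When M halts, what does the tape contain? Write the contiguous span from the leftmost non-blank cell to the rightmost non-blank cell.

0#0#0#0#

state=P head=0 tape=_[1]#00#0_   (P,1)→(P,0,R)
state=P head=1 tape=_0[#]00#0_   (P,#)→(Q,0,L)
state=Q head=0 tape=_[0]000#0_   (Q,0)→(Q,#,R)
state=Q head=1 tape=_#[0]00#0_   (Q,0)→(Q,#,R)
state=Q head=2 tape=_##[0]0#0_   (Q,0)→(Q,#,R)
state=Q head=3 tape=_###[0]#0_   (Q,0)→(Q,#,R)
state=Q head=4 tape=_####[#]0_   (Q,#)→(Q,1,R)
state=Q head=5 tape=_####1[0]_   (Q,0)→(Q,#,R)
state=Q head=6 tape=_####1#[_]   (Q,_)→(P,#,L)
state=P head=5 tape=_####1[#]#   (P,#)→(Q,0,L)
state=Q head=4 tape=_####[1]0#   (Q,1)→(P,_,L)
state=P head=3 tape=_###[#]_0#   (P,#)→(Q,0,L)
state=Q head=2 tape=_##[#]0_0#   (Q,#)→(Q,1,R)
state=Q head=3 tape=_##1[0]_0#   (Q,0)→(Q,#,R)
state=Q head=4 tape=_##1#[_]0#   (Q,_)→(P,#,L)
state=P head=3 tape=_##1[#]#0#   (P,#)→(Q,0,L)
state=Q head=2 tape=_##[1]0#0#   (Q,1)→(P,_,L)
state=P head=1 tape=_#[#]_0#0#   (P,#)→(Q,0,L)
state=Q head=0 tape=_[#]0_0#0#   (Q,#)→(Q,1,R)
state=Q head=1 tape=_1[0]_0#0#   (Q,0)→(Q,#,R)
state=Q head=2 tape=_1#[_]0#0#   (Q,_)→(P,#,L)
state=P head=1 tape=_1[#]#0#0#   (P,#)→(Q,0,L)
state=Q head=0 tape=_[1]0#0#0#   (Q,1)→(P,_,L)
state=P head=-1 tape=[_]_0#0#0#   (P,_)→(Q,0,R)
state=Q head=0 tape=0[_]0#0#0#   (Q,_)→(P,#,L)
state=P head=-1 tape=[0]#0#0#0#
The non-blank tape span at halt is 0#0#0#0#.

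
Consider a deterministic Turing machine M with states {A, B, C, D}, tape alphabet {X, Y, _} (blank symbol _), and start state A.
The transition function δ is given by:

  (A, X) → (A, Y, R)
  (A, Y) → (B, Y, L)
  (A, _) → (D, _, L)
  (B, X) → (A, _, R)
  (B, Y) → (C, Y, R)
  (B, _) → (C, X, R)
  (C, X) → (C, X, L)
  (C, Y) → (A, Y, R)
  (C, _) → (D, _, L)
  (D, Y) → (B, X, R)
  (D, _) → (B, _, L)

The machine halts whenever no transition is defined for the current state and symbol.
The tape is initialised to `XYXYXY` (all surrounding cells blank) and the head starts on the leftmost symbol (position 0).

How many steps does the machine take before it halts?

state=A head=0 tape=[X]YXYXY__   (A,X)→(A,Y,R)
state=A head=1 tape=Y[Y]XYXY__   (A,Y)→(B,Y,L)
state=B head=0 tape=[Y]YXYXY__   (B,Y)→(C,Y,R)
state=C head=1 tape=Y[Y]XYXY__   (C,Y)→(A,Y,R)
state=A head=2 tape=YY[X]YXY__   (A,X)→(A,Y,R)
state=A head=3 tape=YYY[Y]XY__   (A,Y)→(B,Y,L)
state=B head=2 tape=YY[Y]YXY__   (B,Y)→(C,Y,R)
state=C head=3 tape=YYY[Y]XY__   (C,Y)→(A,Y,R)
state=A head=4 tape=YYYY[X]Y__   (A,X)→(A,Y,R)
state=A head=5 tape=YYYYY[Y]__   (A,Y)→(B,Y,L)
state=B head=4 tape=YYYY[Y]Y__   (B,Y)→(C,Y,R)
state=C head=5 tape=YYYYY[Y]__   (C,Y)→(A,Y,R)
state=A head=6 tape=YYYYYY[_]_   (A,_)→(D,_,L)
state=D head=5 tape=YYYYY[Y]__   (D,Y)→(B,X,R)
state=B head=6 tape=YYYYYX[_]_   (B,_)→(C,X,R)
state=C head=7 tape=YYYYYXX[_]   (C,_)→(D,_,L)
state=D head=6 tape=YYYYYX[X]_
M halts after 16 transitions.

16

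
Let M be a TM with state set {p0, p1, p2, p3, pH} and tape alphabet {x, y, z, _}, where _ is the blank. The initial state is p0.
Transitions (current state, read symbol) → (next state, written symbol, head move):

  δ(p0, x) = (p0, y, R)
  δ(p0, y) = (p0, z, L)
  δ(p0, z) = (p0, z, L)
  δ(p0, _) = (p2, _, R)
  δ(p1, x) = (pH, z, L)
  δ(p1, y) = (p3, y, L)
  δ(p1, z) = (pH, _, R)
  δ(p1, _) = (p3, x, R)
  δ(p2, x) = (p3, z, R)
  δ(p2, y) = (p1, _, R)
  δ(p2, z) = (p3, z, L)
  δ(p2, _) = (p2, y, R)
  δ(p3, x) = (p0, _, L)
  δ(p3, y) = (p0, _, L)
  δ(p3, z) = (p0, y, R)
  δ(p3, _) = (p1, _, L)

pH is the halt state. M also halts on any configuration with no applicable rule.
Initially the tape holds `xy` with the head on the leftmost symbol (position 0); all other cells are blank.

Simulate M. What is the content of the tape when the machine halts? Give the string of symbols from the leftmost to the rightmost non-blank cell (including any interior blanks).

p0 | ___[x]y   read x → write y, move R, go to p0
p0 | ___y[y]   read y → write z, move L, go to p0
p0 | ___[y]z   read y → write z, move L, go to p0
p0 | __[_]zz   read _ → write _, move R, go to p2
p2 | ___[z]z   read z → write z, move L, go to p3
p3 | __[_]zz   read _ → write _, move L, go to p1
p1 | _[_]_zz   read _ → write x, move R, go to p3
p3 | _x[_]zz   read _ → write _, move L, go to p1
p1 | _[x]_zz   read x → write z, move L, go to pH
pH | [_]z_zz
The non-blank tape span at halt is z_zz.

z_zz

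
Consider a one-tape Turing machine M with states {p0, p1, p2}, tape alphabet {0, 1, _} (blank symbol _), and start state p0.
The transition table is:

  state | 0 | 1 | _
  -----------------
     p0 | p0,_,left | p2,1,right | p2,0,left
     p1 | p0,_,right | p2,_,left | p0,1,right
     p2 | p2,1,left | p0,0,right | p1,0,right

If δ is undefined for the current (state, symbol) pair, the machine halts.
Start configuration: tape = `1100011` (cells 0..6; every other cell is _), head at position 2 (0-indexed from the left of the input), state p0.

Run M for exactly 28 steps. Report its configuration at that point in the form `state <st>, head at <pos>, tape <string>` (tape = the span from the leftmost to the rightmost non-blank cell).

p0 | 11[0]0011__   read 0 → write _, move left, go to p0
p0 | 1[1]_0011__   read 1 → write 1, move right, go to p2
p2 | 11[_]0011__   read _ → write 0, move right, go to p1
p1 | 110[0]011__   read 0 → write _, move right, go to p0
p0 | 110_[0]11__   read 0 → write _, move left, go to p0
p0 | 110[_]_11__   read _ → write 0, move left, go to p2
p2 | 11[0]0_11__   read 0 → write 1, move left, go to p2
p2 | 1[1]10_11__   read 1 → write 0, move right, go to p0
p0 | 10[1]0_11__   read 1 → write 1, move right, go to p2
p2 | 101[0]_11__   read 0 → write 1, move left, go to p2
p2 | 10[1]1_11__   read 1 → write 0, move right, go to p0
p0 | 100[1]_11__   read 1 → write 1, move right, go to p2
p2 | 1001[_]11__   read _ → write 0, move right, go to p1
p1 | 10010[1]1__   read 1 → write _, move left, go to p2
p2 | 1001[0]_1__   read 0 → write 1, move left, go to p2
p2 | 100[1]1_1__   read 1 → write 0, move right, go to p0
p0 | 1000[1]_1__   read 1 → write 1, move right, go to p2
p2 | 10001[_]1__   read _ → write 0, move right, go to p1
p1 | 100010[1]__   read 1 → write _, move left, go to p2
p2 | 10001[0]___   read 0 → write 1, move left, go to p2
p2 | 1000[1]1___   read 1 → write 0, move right, go to p0
p0 | 10000[1]___   read 1 → write 1, move right, go to p2
p2 | 100001[_]__   read _ → write 0, move right, go to p1
p1 | 1000010[_]_   read _ → write 1, move right, go to p0
p0 | 10000101[_]   read _ → write 0, move left, go to p2
p2 | 1000010[1]0   read 1 → write 0, move right, go to p0
p0 | 10000100[0]   read 0 → write _, move left, go to p0
p0 | 1000010[0]_   read 0 → write _, move left, go to p0
p0 | 100001[0]__
After 28 steps: state p0, head at 6, tape 1000010.

state p0, head at 6, tape 1000010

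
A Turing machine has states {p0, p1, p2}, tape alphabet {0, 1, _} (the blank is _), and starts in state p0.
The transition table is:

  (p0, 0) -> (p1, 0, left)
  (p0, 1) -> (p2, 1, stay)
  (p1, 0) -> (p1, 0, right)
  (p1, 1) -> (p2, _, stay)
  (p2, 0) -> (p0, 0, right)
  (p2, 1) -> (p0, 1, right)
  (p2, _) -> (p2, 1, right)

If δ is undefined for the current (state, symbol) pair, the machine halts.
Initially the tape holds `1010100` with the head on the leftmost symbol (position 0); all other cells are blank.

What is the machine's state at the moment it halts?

state=p0 head=0 tape=[1]010100_   (p0,1)→(p2,1,stay)
state=p2 head=0 tape=[1]010100_   (p2,1)→(p0,1,right)
state=p0 head=1 tape=1[0]10100_   (p0,0)→(p1,0,left)
state=p1 head=0 tape=[1]010100_   (p1,1)→(p2,_,stay)
state=p2 head=0 tape=[_]010100_   (p2,_)→(p2,1,right)
state=p2 head=1 tape=1[0]10100_   (p2,0)→(p0,0,right)
state=p0 head=2 tape=10[1]0100_   (p0,1)→(p2,1,stay)
state=p2 head=2 tape=10[1]0100_   (p2,1)→(p0,1,right)
state=p0 head=3 tape=101[0]100_   (p0,0)→(p1,0,left)
state=p1 head=2 tape=10[1]0100_   (p1,1)→(p2,_,stay)
state=p2 head=2 tape=10[_]0100_   (p2,_)→(p2,1,right)
state=p2 head=3 tape=101[0]100_   (p2,0)→(p0,0,right)
state=p0 head=4 tape=1010[1]00_   (p0,1)→(p2,1,stay)
state=p2 head=4 tape=1010[1]00_   (p2,1)→(p0,1,right)
state=p0 head=5 tape=10101[0]0_   (p0,0)→(p1,0,left)
state=p1 head=4 tape=1010[1]00_   (p1,1)→(p2,_,stay)
state=p2 head=4 tape=1010[_]00_   (p2,_)→(p2,1,right)
state=p2 head=5 tape=10101[0]0_   (p2,0)→(p0,0,right)
state=p0 head=6 tape=101010[0]_   (p0,0)→(p1,0,left)
state=p1 head=5 tape=10101[0]0_   (p1,0)→(p1,0,right)
state=p1 head=6 tape=101010[0]_   (p1,0)→(p1,0,right)
state=p1 head=7 tape=1010100[_]
No transition is defined for (p1, _); M halts in state p1.

p1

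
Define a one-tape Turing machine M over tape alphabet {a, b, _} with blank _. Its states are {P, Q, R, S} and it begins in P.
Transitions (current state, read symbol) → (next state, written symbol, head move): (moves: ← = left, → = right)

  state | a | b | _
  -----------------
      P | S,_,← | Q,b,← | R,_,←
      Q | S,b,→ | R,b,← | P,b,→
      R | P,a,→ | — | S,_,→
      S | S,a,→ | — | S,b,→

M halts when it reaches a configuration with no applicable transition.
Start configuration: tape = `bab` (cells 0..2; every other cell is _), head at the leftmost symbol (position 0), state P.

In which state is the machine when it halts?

state=P head=0 tape=__[b]ab   (P,b)→(Q,b,←)
state=Q head=-1 tape=_[_]bab   (Q,_)→(P,b,→)
state=P head=0 tape=_b[b]ab   (P,b)→(Q,b,←)
state=Q head=-1 tape=_[b]bab   (Q,b)→(R,b,←)
state=R head=-2 tape=[_]bbab   (R,_)→(S,_,→)
state=S head=-1 tape=_[b]bab
No transition is defined for (S, b); M halts in state S.

S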